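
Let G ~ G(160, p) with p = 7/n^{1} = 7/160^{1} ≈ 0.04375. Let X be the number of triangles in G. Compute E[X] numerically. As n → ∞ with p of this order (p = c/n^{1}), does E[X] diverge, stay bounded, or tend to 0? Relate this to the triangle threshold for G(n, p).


Number of potential triangles: C(160, 3) = 669920.
Each occurs with probability p³ ≈ (0.04375)³ ≈ 8.37402344e-05.
By linearity: E[X] = C(160, 3)·p³ ≈ 669920 · 8.37402344e-05 ≈ 56.099258.
Here α = 1, so p = 7/n is exactly at the triangle threshold p ~ 1/n. Asymptotically E[X] → c³/6 = 7³/6 = 343/6 ≈ 57.166667, a bounded constant. In this regime the triangle count is asymptotically Poisson(c³/6).

E[X] ≈ 56.099258; in regime p = Θ(1/n^{1}) E[X] stays bounded (at the triangle threshold p ~ 1/n).


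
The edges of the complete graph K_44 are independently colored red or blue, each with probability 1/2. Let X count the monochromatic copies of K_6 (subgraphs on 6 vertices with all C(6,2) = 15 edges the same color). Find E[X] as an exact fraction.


Let X = Σ_S X_S over the C(44, 6) = 7059052 subsets S of size 6, where X_S = 1 if the K_6 on S is monochromatic.
For a fixed S, the K_6 on S has C(6, 2) = 15 edges. P[all 15 edges red] = (1/2)^15, and likewise for blue, so P[monochromatic] = 2·(1/2)^15 = 2^{1 − 15} = 1/16384.
By linearity of expectation: E[X] = C(44, 6) · 2^{1 − 15} = 7059052 · 1/16384 = 1764763/4096.
Numerically: E[X] ≈ 430.85034.

E[X] = C(44,6)·2^(1−C(6,2)) = 1764763/4096 ≈ 430.85034.


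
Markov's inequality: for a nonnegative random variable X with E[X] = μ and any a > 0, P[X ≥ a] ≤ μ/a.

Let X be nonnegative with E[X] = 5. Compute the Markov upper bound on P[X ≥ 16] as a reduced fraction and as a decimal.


μ = E[X] = 5, a = 16.
Markov: P[X ≥ 16] ≤ μ/a = (5)/16 = 5/16.
Numerically: ≈ 0.3125.
(Since a = 16 > μ = 5.0000, the bound 5/16 is < 1 and informative.)

P[X ≥ 16] ≤ 5/16 ≈ 0.3125.


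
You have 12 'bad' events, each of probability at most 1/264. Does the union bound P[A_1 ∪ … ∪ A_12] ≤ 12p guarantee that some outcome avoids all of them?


Union bound: P[∪_{i=1}^{12} A_i] ≤ Σ_i P[A_i] ≤ 12·p = 12·(1/264) = 1/22.
Numerically: 1/22 ≈ 0.045455.
Is 1/22 < 1? YES.
Since P[∪ A_i] ≤ 1/22 < 1, the complement has P[∩ A_i^c] ≥ 1 − 1/22 = 21/22 > 0, so some outcome avoids every A_i.

12·p = 1/22 ≈ 0.045455; existence CERTIFIED by the union bound.


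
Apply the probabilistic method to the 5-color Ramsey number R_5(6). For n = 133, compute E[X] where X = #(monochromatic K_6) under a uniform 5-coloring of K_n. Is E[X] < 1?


E[X] = C(133, 6) · 5^{1 − 15} = 6856577728 · 5^{−14} = 6856577728/6103515625.
As a reduced fraction: E[X] = 6856577728/6103515625 ≈ 1.123.
Is E[X] < 1? NO.
Since E[X] ≥ 1, the first-moment bound is inconclusive at n = 133; it does NOT by itself certify R_5(6) > 133.

E[X] = 6856577728/6103515625 ≈ 1.123; E[X] ≥ 1; first-moment method inconclusive here.


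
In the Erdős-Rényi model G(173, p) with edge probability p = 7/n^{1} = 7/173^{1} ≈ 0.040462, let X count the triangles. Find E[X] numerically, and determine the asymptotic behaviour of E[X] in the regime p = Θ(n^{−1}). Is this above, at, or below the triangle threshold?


Number of potential triangles: C(173, 3) = 848046.
Each occurs with probability p³ ≈ (0.040462)³ ≈ 6.6245413e-05.
By linearity: E[X] = C(173, 3)·p³ ≈ 848046 · 6.6245413e-05 ≈ 56.17916.
Here α = 1, so p = 7/n is exactly at the triangle threshold p ~ 1/n. Asymptotically E[X] → c³/6 = 7³/6 = 343/6 ≈ 57.16667, a bounded constant. In this regime the triangle count is asymptotically Poisson(c³/6).

E[X] ≈ 56.17916; in regime p = Θ(1/n^{1}) E[X] stays bounded (at the triangle threshold p ~ 1/n).


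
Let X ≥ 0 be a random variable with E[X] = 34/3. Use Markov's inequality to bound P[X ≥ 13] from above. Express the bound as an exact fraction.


μ = E[X] = 34/3, a = 13.
Markov: P[X ≥ 13] ≤ μ/a = (34/3)/13 = 34/39.
Numerically: ≈ 0.8718.
(Since a = 13 > μ = 11.3333, the bound 34/39 is < 1 and informative.)

P[X ≥ 13] ≤ 34/39 ≈ 0.8718.


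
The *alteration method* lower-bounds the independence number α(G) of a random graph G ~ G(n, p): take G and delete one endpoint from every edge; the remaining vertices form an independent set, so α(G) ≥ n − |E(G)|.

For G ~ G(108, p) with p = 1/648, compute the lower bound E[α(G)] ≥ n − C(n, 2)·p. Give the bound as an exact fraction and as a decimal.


E[|E(G)|] = C(108, 2)·p = 5778 · (1/648) = 107/12.
E[α(G)] ≥ n − E[|E(G)|] = 108 − 107/12 = 1189/12.
Numerically: ≈ 99.083333.
(This is only a lower bound; the true E[α(G)] may be larger.)

E[α(G)] ≥ 1189/12 ≈ 99.083333.


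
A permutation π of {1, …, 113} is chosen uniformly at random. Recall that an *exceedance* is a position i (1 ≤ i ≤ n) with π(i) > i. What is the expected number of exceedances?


Write X = Σ_{i=1}^{113} X_i, where X_i = 1_{π(i) > i}.
For each fixed i, π(i) is uniform over {1, …, 113} (marginal of a uniform permutation), so P[π(i) > i] = (n − i)/n. Summing: Σ_{i=1}^{113} (n − i)/n = (0 + 1 + … + 112)/113 = 113(113 − 1)/(2·113) = (113 − 1)/2.
Hence E[X] = Σ_{i=1}^{113} (113 − i)/113 = 56 ≈ 56.000.

E[X] = 56 = 56.000.


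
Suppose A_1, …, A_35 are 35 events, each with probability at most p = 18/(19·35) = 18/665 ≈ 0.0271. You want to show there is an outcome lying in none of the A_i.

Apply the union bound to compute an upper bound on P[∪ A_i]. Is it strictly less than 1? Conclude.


Union bound: P[∪_{i=1}^{35} A_i] ≤ Σ_i P[A_i] ≤ 35·p = 35·(18/665) = 18/19.
Numerically: 18/19 ≈ 0.9474.
Is 18/19 < 1? YES.
Since P[∪ A_i] ≤ 18/19 < 1, the complement has P[∩ A_i^c] ≥ 1 − 18/19 = 1/19 > 0, so some outcome avoids every A_i.

35·p = 18/19 ≈ 0.9474; existence CERTIFIED by the union bound.


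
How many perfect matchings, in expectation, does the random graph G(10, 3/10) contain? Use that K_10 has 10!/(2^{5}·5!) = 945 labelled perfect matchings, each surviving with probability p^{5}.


K_10 has 10!/(2^{5}·5!) = 945 labelled perfect matchings.
For each such perfect matching H, let X_H = 1 if all 5 edges of H are present in G. Then P[X_H = 1] = p^{5} = (3/10)^{5} = 243/100000.
Summing the indicators: E[X] = Σ_H E[X_H] = 945 · p^{5} = 945 · 243/100000 = 45927/20000.
Numerically: E[X] ≈ 2.2963.

E[X] = 945 · (3/10)^{5} = 45927/20000 ≈ 2.2963.


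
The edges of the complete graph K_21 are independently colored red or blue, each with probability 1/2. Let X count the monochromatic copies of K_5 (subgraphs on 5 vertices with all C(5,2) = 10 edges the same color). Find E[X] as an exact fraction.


Let X = Σ_S X_S over the C(21, 5) = 20349 subsets S of size 5, where X_S = 1 if the K_5 on S is monochromatic.
For a fixed S, the K_5 on S has C(5, 2) = 10 edges. P[all 10 edges red] = (1/2)^10, and likewise for blue, so P[monochromatic] = 2·(1/2)^10 = 2^{1 − 10} = 1/512.
By linearity of expectation: E[X] = C(21, 5) · 2^{1 − 10} = 20349 · 1/512 = 20349/512.
Numerically: E[X] ≈ 39.7441.

E[X] = C(21,5)·2^(1−C(5,2)) = 20349/512 ≈ 39.7441.


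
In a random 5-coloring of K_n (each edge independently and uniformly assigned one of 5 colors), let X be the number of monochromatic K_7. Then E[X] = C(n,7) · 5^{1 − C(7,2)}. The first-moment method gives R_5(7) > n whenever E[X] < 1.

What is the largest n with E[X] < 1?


We need C(n, 7) · 5^{1 − 21} < 1, i.e. C(n, 7) < 5^{21 − 1} = 95367431640625.
Check values of n near the boundary:
  n = 336: C(336, 7) = 90079147136880; 90079147136880 < 95367431640625? YES
  n = 337: C(337, 7) = 91989916924632; 91989916924632 < 95367431640625? YES
  n = 338: C(338, 7) = 93935323022736; 93935323022736 < 95367431640625? YES
  n = 339: C(339, 7) = 95915887062372; 95915887062372 < 95367431640625? NO
The largest n with C(n, 7) < 95367431640625 is n = 338 (where E[X] = 93935323022736/95367431640625 ≈ 0.984983). Hence R_5(7) > 338, i.e. R_5(7) ≥ 339.

Largest n = 338; hence R_5(7) > 338.


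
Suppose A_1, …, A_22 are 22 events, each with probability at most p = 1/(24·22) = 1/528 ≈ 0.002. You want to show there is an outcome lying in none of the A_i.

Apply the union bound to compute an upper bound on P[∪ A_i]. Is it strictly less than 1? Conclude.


Union bound: P[∪_{i=1}^{22} A_i] ≤ Σ_i P[A_i] ≤ 22·p = 22·(1/528) = 1/24.
Numerically: 1/24 ≈ 0.042.
Is 1/24 < 1? YES.
Since P[∪ A_i] ≤ 1/24 < 1, the complement has P[∩ A_i^c] ≥ 1 − 1/24 = 23/24 > 0, so some outcome avoids every A_i.

22·p = 1/24 ≈ 0.042; existence CERTIFIED by the union bound.


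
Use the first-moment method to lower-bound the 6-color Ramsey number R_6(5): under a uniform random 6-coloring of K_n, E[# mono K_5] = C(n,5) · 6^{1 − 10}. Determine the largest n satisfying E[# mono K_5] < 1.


We need C(n, 5) · 6^{1 − 10} < 1, i.e. C(n, 5) < 6^{10 − 1} = 10077696.
Check values of n near the boundary:
  n = 64: C(64, 5) = 7624512; 7624512 < 10077696? YES
  n = 65: C(65, 5) = 8259888; 8259888 < 10077696? YES
  n = 66: C(66, 5) = 8936928; 8936928 < 10077696? YES
  n = 67: C(67, 5) = 9657648; 9657648 < 10077696? YES
  n = 68: C(68, 5) = 10424128; 10424128 < 10077696? NO
  n = 69: C(69, 5) = 11238513; 11238513 < 10077696? NO
  n = 70: C(70, 5) = 12103014; 12103014 < 10077696? NO
The largest n with C(n, 5) < 10077696 is n = 67 (where E[X] = 67067/69984 ≈ 0.958319). Hence R_6(5) > 67, i.e. R_6(5) ≥ 68.

Largest n = 67; hence R_6(5) > 67.


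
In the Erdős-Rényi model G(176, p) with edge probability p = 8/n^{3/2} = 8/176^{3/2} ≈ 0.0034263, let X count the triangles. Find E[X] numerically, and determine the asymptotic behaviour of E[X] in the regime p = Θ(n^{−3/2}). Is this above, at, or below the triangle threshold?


Number of potential triangles: C(176, 3) = 893200.
Each occurs with probability p³ ≈ (0.0034263)³ ≈ 4.0221935e-08.
By linearity: E[X] = C(176, 3)·p³ ≈ 893200 · 4.0221935e-08 ≈ 0.03593.
Since α = 3/2 > 1, p = c/n^{3/2} = o(1/n) is below the triangle threshold p ~ 1/n. Asymptotically E[X] ~ (c³/6)·n^{3(1−α)} = (8³/6)·n^{-1.5} → 0, so by Markov's inequality G has no triangles w.h.p.

E[X] ≈ 0.03593; in regime p = Θ(1/n^{3/2}) E[X] tends to 0 (below the triangle threshold p ~ 1/n).


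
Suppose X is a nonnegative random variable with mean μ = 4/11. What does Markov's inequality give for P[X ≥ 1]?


μ = E[X] = 4/11, a = 1.
Markov: P[X ≥ 1] ≤ μ/a = (4/11)/1 = 4/11.
Numerically: ≈ 0.36364.
(Since a = 1 > μ = 0.36364, the bound 4/11 is < 1 and informative.)

P[X ≥ 1] ≤ 4/11 ≈ 0.36364.


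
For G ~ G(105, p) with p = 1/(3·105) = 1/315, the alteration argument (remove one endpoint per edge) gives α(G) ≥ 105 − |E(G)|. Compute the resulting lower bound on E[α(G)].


E[|E(G)|] = C(105, 2)·p = 5460 · (1/315) = 52/3.
E[α(G)] ≥ n − E[|E(G)|] = 105 − 52/3 = 263/3.
Numerically: ≈ 87.6667.
(This is only a lower bound; the true E[α(G)] may be larger.)

E[α(G)] ≥ 263/3 ≈ 87.6667.


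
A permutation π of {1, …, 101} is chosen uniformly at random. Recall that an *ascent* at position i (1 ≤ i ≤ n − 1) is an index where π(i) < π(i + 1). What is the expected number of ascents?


Write X = Σ X_I over i = 1, …, 100, with X_I the indicator of one ascent.
There are 100 indicators.
For each fixed i, the pair (π(i), π(i+1)) is a uniformly random ordered pair of distinct values from {1, …, 101}; by symmetry P[π(i) < π(i+1)] = 1/2.
By linearity: E[X] = 100 · (1/2) = (101 − 1) · (1/2) = 50 ≈ 50.000000.

E[X] = 50 = 50.000000.


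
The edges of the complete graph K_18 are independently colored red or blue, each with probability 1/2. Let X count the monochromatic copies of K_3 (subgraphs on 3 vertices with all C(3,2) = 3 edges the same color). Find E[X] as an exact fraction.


Let X = Σ_S X_S over the C(18, 3) = 816 subsets S of size 3, where X_S = 1 if the K_3 on S is monochromatic.
For a fixed S, the K_3 on S has C(3, 2) = 3 edges. P[all 3 edges red] = (1/2)^3, and likewise for blue, so P[monochromatic] = 2·(1/2)^3 = 2^{1 − 3} = 1/4.
By linearity of expectation: E[X] = C(18, 3) · 2^{1 − 3} = 816 · 1/4 = 204.
Numerically: E[X] ≈ 204.0000.

E[X] = C(18,3)·2^(1−C(3,2)) = 204 ≈ 204.0000.


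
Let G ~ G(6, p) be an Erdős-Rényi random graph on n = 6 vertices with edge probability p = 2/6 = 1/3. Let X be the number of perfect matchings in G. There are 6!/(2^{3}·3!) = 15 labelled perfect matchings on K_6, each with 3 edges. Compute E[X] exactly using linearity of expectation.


K_6 has 6!/(2^{3}·3!) = 15 labelled perfect matchings.
For each such perfect matching H, let X_H = 1 if all 3 edges of H are present in G. Then P[X_H = 1] = p^{3} = (1/3)^{3} = 1/27.
By linearity of expectation: E[X] = Σ_H E[X_H] = 15 · p^{3} = 15 · 1/27 = 5/9.
Numerically: E[X] ≈ 0.556.

E[X] = 15 · (1/3)^{3} = 5/9 ≈ 0.556.


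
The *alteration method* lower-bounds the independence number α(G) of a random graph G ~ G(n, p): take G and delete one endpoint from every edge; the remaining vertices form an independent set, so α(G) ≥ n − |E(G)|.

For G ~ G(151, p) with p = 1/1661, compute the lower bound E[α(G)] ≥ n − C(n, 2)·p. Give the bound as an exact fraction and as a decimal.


E[|E(G)|] = C(151, 2)·p = 11325 · (1/1661) = 75/11.
E[α(G)] ≥ n − E[|E(G)|] = 151 − 75/11 = 1586/11.
Numerically: ≈ 144.1818.
(This is only a lower bound; the true E[α(G)] may be larger.)

E[α(G)] ≥ 1586/11 ≈ 144.1818.


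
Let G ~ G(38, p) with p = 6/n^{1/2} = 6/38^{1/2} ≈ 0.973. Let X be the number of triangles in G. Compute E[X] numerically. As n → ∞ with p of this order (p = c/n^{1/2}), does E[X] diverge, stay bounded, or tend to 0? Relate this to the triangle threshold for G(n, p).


Number of potential triangles: C(38, 3) = 8436.
Each occurs with probability p³ ≈ (0.973)³ ≈ 9.22101e-01.
By linearity: E[X] = C(38, 3)·p³ ≈ 8436 · 9.22101e-01 ≈ 7778.842.
Since α = 1/2 < 1, p = c/n^{1/2} ≫ 1/n is above the triangle threshold p ~ 1/n. Asymptotically E[X] ~ (c³/6)·n^{3(1−α)} = (6³/6)·n^{1.5} → ∞; triangles are abundant w.h.p.

E[X] ≈ 7778.842; in regime p = Θ(1/n^{1/2}) E[X] diverges (above the triangle threshold p ~ 1/n).


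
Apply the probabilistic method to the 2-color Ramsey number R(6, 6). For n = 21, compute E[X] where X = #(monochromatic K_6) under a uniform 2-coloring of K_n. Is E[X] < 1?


E[X] = C(21, 6) · 2^{1 − 15} = 54264 · 2^{−14} = 54264/16384.
As a reduced fraction: E[X] = 6783/2048 ≈ 3.312012.
Is E[X] < 1? NO.
Since E[X] ≥ 1, the first-moment bound is inconclusive at n = 21; it does NOT by itself certify R(6, 6) > 21.

E[X] = 6783/2048 ≈ 3.312012; E[X] ≥ 1; first-moment method inconclusive here.


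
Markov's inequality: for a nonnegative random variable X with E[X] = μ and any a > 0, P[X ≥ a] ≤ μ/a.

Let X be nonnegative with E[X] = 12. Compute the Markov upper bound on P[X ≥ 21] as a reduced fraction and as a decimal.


μ = E[X] = 12, a = 21.
Markov: P[X ≥ 21] ≤ μ/a = (12)/21 = 4/7.
Numerically: ≈ 0.571429.
(Since a = 21 > μ = 12.000000, the bound 4/7 is < 1 and informative.)

P[X ≥ 21] ≤ 4/7 ≈ 0.571429.


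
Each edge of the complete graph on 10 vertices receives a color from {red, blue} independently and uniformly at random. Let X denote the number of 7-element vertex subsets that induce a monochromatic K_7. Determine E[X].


Let X = Σ_S X_S over the C(10, 7) = 120 subsets S of size 7, where X_S = 1 if the K_7 on S is monochromatic.
For a fixed S, the K_7 on S has C(7, 2) = 21 edges. P[all 21 edges red] = (1/2)^21, and likewise for blue, so P[monochromatic] = 2·(1/2)^21 = 2^{1 − 21} = 1/1048576.
By linearity of expectation: E[X] = C(10, 7) · 2^{1 − 21} = 120 · 1/1048576 = 15/131072.
Numerically: E[X] ≈ 0.000.

E[X] = C(10,7)·2^(1−C(7,2)) = 15/131072 ≈ 0.000.


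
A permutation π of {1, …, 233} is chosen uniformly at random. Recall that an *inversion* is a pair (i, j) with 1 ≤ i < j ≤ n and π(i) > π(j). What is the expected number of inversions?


Write X = Σ X_I over the C(233, 2) = 27028 pairs i < j, with X_I the indicator of one inversion.
There are 27028 indicators.
For each fixed pair i < j, the values π(i) and π(j) are two distinct elements of {1, …, 233} in uniformly random order; by symmetry P[π(i) > π(j)] = 1/2.
By linearity: E[X] = 27028 · (1/2) = C(233, 2) · (1/2) = 27028/2 = 13514 ≈ 13514.00000.

E[X] = 13514 = 13514.00000.


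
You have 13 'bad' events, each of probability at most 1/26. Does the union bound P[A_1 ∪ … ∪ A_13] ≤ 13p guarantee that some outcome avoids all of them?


Union bound: P[∪_{i=1}^{13} A_i] ≤ Σ_i P[A_i] ≤ 13·p = 13·(1/26) = 1/2.
Numerically: 1/2 ≈ 0.5000.
Is 1/2 < 1? YES.
Since P[∪ A_i] ≤ 1/2 < 1, the complement has P[∩ A_i^c] ≥ 1 − 1/2 = 1/2 > 0, so some outcome avoids every A_i.

13·p = 1/2 ≈ 0.5000; existence CERTIFIED by the union bound.


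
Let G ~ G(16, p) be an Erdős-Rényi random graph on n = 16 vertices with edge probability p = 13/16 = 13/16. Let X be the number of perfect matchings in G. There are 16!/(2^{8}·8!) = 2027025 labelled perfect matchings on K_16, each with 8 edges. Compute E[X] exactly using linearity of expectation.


K_16 has 16!/(2^{8}·8!) = 2027025 labelled perfect matchings.
For each such perfect matching H, let X_H = 1 if all 8 edges of H are present in G. Then P[X_H = 1] = p^{8} = (13/16)^{8} = 815730721/4294967296.
By linearity of expectation: E[X] = Σ_H E[X_H] = 2027025 · p^{8} = 2027025 · 815730721/4294967296 = 1653506564735025/4294967296.
Numerically: E[X] ≈ 3.85e+05.

E[X] = 2027025 · (13/16)^{8} = 1653506564735025/4294967296 ≈ 3.85e+05.


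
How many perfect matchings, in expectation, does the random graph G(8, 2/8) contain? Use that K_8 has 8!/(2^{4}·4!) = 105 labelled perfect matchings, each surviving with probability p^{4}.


K_8 has 8!/(2^{4}·4!) = 105 labelled perfect matchings.
For each such perfect matching H, let X_H = 1 if all 4 edges of H are present in G. Then P[X_H = 1] = p^{4} = (1/4)^{4} = 1/256.
By linearity of expectation: E[X] = Σ_H E[X_H] = 105 · p^{4} = 105 · 1/256 = 105/256.
Numerically: E[X] ≈ 0.41.

E[X] = 105 · (1/4)^{4} = 105/256 ≈ 0.41.


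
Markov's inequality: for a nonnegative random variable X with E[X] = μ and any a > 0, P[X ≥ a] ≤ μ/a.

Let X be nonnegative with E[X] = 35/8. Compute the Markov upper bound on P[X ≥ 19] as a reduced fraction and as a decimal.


μ = E[X] = 35/8, a = 19.
Markov: P[X ≥ 19] ≤ μ/a = (35/8)/19 = 35/152.
Numerically: ≈ 0.230263.
(Since a = 19 > μ = 4.375000, the bound 35/152 is < 1 and informative.)

P[X ≥ 19] ≤ 35/152 ≈ 0.230263.


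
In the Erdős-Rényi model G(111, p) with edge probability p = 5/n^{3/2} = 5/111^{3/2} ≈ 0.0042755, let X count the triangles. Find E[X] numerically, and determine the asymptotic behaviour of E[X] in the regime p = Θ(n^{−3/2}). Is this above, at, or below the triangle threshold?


Number of potential triangles: C(111, 3) = 221815.
Each occurs with probability p³ ≈ (0.0042755)³ ≈ 7.8154971e-08.
By linearity: E[X] = C(111, 3)·p³ ≈ 221815 · 7.8154971e-08 ≈ 0.01734.
Since α = 3/2 > 1, p = c/n^{3/2} = o(1/n) is below the triangle threshold p ~ 1/n. Asymptotically E[X] ~ (c³/6)·n^{3(1−α)} = (5³/6)·n^{-1.5} → 0, so by Markov's inequality G has no triangles w.h.p.

E[X] ≈ 0.01734; in regime p = Θ(1/n^{3/2}) E[X] tends to 0 (below the triangle threshold p ~ 1/n).


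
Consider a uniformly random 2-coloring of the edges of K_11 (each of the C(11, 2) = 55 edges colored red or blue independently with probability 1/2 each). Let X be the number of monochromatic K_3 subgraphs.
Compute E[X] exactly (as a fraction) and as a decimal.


Let X = Σ_S X_S over the C(11, 3) = 165 subsets S of size 3, where X_S = 1 if the K_3 on S is monochromatic.
For a fixed S, the K_3 on S has C(3, 2) = 3 edges. P[all 3 edges red] = (1/2)^3, and likewise for blue, so P[monochromatic] = 2·(1/2)^3 = 2^{1 − 3} = 1/4.
Summing: E[X] = C(11, 3) · 2^{1 − 3} = 165 · 1/4 = 165/4.
Numerically: E[X] ≈ 41.250000.

E[X] = C(11,3)·2^(1−C(3,2)) = 165/4 ≈ 41.250000.


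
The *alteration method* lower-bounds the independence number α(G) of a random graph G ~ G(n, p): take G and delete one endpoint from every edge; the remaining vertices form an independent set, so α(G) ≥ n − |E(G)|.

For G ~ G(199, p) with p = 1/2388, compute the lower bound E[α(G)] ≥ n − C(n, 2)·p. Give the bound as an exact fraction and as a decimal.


E[|E(G)|] = C(199, 2)·p = 19701 · (1/2388) = 33/4.
E[α(G)] ≥ n − E[|E(G)|] = 199 − 33/4 = 763/4.
Numerically: ≈ 190.750000.
(This is only a lower bound; the true E[α(G)] may be larger.)

E[α(G)] ≥ 763/4 ≈ 190.750000.


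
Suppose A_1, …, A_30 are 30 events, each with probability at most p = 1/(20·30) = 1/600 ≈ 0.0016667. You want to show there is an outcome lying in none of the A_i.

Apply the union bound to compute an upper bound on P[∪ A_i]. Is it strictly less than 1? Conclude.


Union bound: P[∪_{i=1}^{30} A_i] ≤ Σ_i P[A_i] ≤ 30·p = 30·(1/600) = 1/20.
Numerically: 1/20 ≈ 0.0500000.
Is 1/20 < 1? YES.
Since P[∪ A_i] ≤ 1/20 < 1, the complement has P[∩ A_i^c] ≥ 1 − 1/20 = 19/20 > 0, so some outcome avoids every A_i.

30·p = 1/20 ≈ 0.0500000; existence CERTIFIED by the union bound.


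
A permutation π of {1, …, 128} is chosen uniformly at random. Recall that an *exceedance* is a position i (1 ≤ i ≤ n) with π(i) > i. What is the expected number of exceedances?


Write X = Σ_{i=1}^{128} X_i, where X_i = 1_{π(i) > i}.
For each fixed i, π(i) is uniform over {1, …, 128} (marginal of a uniform permutation), so P[π(i) > i] = (n − i)/n. Summing: Σ_{i=1}^{128} (n − i)/n = (0 + 1 + … + 127)/128 = 128(128 − 1)/(2·128) = (128 − 1)/2.
Hence E[X] = Σ_{i=1}^{128} (128 − i)/128 = 127/2 ≈ 63.500.

E[X] = 127/2 = 63.500.


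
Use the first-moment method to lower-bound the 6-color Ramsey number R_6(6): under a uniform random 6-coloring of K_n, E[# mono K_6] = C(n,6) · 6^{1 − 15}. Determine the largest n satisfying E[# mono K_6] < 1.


We need C(n, 6) · 6^{1 − 15} < 1, i.e. C(n, 6) < 6^{15 − 1} = 78364164096.
Check values of n near the boundary:
  n = 193: C(193, 6) = 66364016544; 66364016544 < 78364164096? YES
  n = 194: C(194, 6) = 68482017072; 68482017072 < 78364164096? YES
  n = 195: C(195, 6) = 70656049360; 70656049360 < 78364164096? YES
  n = 196: C(196, 6) = 72887293024; 72887293024 < 78364164096? YES
  n = 197: C(197, 6) = 75176946208; 75176946208 < 78364164096? YES
  n = 198: C(198, 6) = 77526225777; 77526225777 < 78364164096? YES
  n = 199: C(199, 6) = 79936367511; 79936367511 < 78364164096? NO
  n = 200: C(200, 6) = 82408626300; 82408626300 < 78364164096? NO
  n = 201: C(201, 6) = 84944276340; 84944276340 < 78364164096? NO
The largest n with C(n, 6) < 78364164096 is n = 198 (where E[X] = 25842075259/26121388032 ≈ 0.9893). Hence R_6(6) > 198, i.e. R_6(6) ≥ 199.

Largest n = 198; hence R_6(6) > 198.


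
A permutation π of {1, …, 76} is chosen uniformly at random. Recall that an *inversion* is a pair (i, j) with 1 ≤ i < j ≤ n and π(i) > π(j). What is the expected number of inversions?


Write X = Σ X_I over the C(76, 2) = 2850 pairs i < j, with X_I the indicator of one inversion.
There are 2850 indicators.
For each fixed pair i < j, the values π(i) and π(j) are two distinct elements of {1, …, 76} in uniformly random order; by symmetry P[π(i) > π(j)] = 1/2.
By linearity: E[X] = 2850 · (1/2) = C(76, 2) · (1/2) = 2850/2 = 1425 ≈ 1425.000.

E[X] = 1425 = 1425.000.


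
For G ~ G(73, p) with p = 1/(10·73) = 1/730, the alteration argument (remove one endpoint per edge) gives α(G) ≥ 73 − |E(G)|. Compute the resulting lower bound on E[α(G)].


E[|E(G)|] = C(73, 2)·p = 2628 · (1/730) = 18/5.
E[α(G)] ≥ n − E[|E(G)|] = 73 − 18/5 = 347/5.
Numerically: ≈ 69.400.
(This is only a lower bound; the true E[α(G)] may be larger.)

E[α(G)] ≥ 347/5 ≈ 69.400.


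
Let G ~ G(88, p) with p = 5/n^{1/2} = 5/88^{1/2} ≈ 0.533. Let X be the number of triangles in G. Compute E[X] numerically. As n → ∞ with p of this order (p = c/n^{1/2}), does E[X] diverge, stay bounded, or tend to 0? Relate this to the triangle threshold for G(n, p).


Number of potential triangles: C(88, 3) = 109736.
Each occurs with probability p³ ≈ (0.533)³ ≈ 1.5142096e-01.
By linearity: E[X] = C(88, 3)·p³ ≈ 109736 · 1.5142096e-01 ≈ 16616.33083.
Since α = 1/2 < 1, p = c/n^{1/2} ≫ 1/n is above the triangle threshold p ~ 1/n. Asymptotically E[X] ~ (c³/6)·n^{3(1−α)} = (5³/6)·n^{1.5} → ∞; triangles are abundant w.h.p.

E[X] ≈ 16616.33083; in regime p = Θ(1/n^{1/2}) E[X] diverges (above the triangle threshold p ~ 1/n).


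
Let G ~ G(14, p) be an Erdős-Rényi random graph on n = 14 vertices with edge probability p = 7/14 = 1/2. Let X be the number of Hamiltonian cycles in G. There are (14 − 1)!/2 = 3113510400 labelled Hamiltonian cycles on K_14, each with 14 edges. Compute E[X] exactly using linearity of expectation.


K_14 has (14 − 1)!/2 = 3113510400 labelled Hamiltonian cycles.
For each such Hamiltonian cycle H, let X_H = 1 if all 14 edges of H are present in G. Then P[X_H = 1] = p^{14} = (1/2)^{14} = 1/16384.
Summing the indicators: E[X] = Σ_H E[X_H] = 3113510400 · p^{14} = 3113510400 · 1/16384 = 6081075/32.
Numerically: E[X] ≈ 190034.

E[X] = 3113510400 · (1/2)^{14} = 6081075/32 ≈ 190034.


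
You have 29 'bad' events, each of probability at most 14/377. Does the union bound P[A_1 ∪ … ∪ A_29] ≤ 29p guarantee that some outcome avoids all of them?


Union bound: P[∪_{i=1}^{29} A_i] ≤ Σ_i P[A_i] ≤ 29·p = 29·(14/377) = 14/13.
Numerically: 14/13 ≈ 1.07692.
Is 14/13 < 1? NO.
Since the bound 14/13 is ≥ 1, the union bound is uninformative here; it does NOT by itself certify existence.

29·p = 14/13 ≈ 1.07692; existence NOT certified by the union bound.


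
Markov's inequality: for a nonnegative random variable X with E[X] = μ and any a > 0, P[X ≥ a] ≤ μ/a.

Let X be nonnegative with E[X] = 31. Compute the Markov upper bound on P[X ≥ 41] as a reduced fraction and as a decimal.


μ = E[X] = 31, a = 41.
Markov: P[X ≥ 41] ≤ μ/a = (31)/41 = 31/41.
Numerically: ≈ 0.756098.
(Since a = 41 > μ = 31.000000, the bound 31/41 is < 1 and informative.)

P[X ≥ 41] ≤ 31/41 ≈ 0.756098.


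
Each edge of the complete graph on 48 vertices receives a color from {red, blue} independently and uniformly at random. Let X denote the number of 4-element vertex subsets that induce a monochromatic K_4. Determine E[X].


Let X = Σ_S X_S over the C(48, 4) = 194580 subsets S of size 4, where X_S = 1 if the K_4 on S is monochromatic.
For a fixed S, the K_4 on S has C(4, 2) = 6 edges. P[all 6 edges red] = (1/2)^6, and likewise for blue, so P[monochromatic] = 2·(1/2)^6 = 2^{1 − 6} = 1/32.
By linearity: E[X] = C(48, 4) · 2^{1 − 6} = 194580 · 1/32 = 48645/8.
Numerically: E[X] ≈ 6080.625000.

E[X] = C(48,4)·2^(1−C(4,2)) = 48645/8 ≈ 6080.625000.


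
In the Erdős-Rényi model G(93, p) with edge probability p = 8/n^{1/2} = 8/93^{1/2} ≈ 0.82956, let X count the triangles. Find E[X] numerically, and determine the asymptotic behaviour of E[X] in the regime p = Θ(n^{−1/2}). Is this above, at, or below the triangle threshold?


Number of potential triangles: C(93, 3) = 129766.
Each occurs with probability p³ ≈ (0.82956)³ ≈ 5.7088093e-01.
By linearity: E[X] = C(93, 3)·p³ ≈ 129766 · 5.7088093e-01 ≈ 74080.93515.
Since α = 1/2 < 1, p = c/n^{1/2} ≫ 1/n is above the triangle threshold p ~ 1/n. Asymptotically E[X] ~ (c³/6)·n^{3(1−α)} = (8³/6)·n^{1.5} → ∞; triangles are abundant w.h.p.

E[X] ≈ 74080.93515; in regime p = Θ(1/n^{1/2}) E[X] diverges (above the triangle threshold p ~ 1/n).


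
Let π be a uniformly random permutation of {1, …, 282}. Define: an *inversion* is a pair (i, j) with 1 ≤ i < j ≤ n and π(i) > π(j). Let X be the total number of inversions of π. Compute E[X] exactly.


Write X = Σ X_I over the C(282, 2) = 39621 pairs i < j, with X_I the indicator of one inversion.
There are 39621 indicators.
For each fixed pair i < j, the values π(i) and π(j) are two distinct elements of {1, …, 282} in uniformly random order; by symmetry P[π(i) > π(j)] = 1/2.
By linearity: E[X] = 39621 · (1/2) = C(282, 2) · (1/2) = 39621/2 = 39621/2 ≈ 19810.500000.

E[X] = 39621/2 = 19810.500000.


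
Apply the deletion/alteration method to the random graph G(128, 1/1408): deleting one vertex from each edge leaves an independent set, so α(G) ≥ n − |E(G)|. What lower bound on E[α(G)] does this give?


E[|E(G)|] = C(128, 2)·p = 8128 · (1/1408) = 127/22.
E[α(G)] ≥ n − E[|E(G)|] = 128 − 127/22 = 2689/22.
Numerically: ≈ 122.2273.
(This is only a lower bound; the true E[α(G)] may be larger.)

E[α(G)] ≥ 2689/22 ≈ 122.2273.


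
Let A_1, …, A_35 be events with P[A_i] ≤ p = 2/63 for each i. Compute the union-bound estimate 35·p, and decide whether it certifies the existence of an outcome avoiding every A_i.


Union bound: P[∪_{i=1}^{35} A_i] ≤ Σ_i P[A_i] ≤ 35·p = 35·(2/63) = 10/9.
Numerically: 10/9 ≈ 1.111.
Is 10/9 < 1? NO.
Since the bound 10/9 is ≥ 1, the union bound is uninformative here; it does NOT by itself certify existence.

35·p = 10/9 ≈ 1.111; existence NOT certified by the union bound.


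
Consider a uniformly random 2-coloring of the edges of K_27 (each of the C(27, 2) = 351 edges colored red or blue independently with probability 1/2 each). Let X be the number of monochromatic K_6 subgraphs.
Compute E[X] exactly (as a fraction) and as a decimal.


Let X = Σ_S X_S over the C(27, 6) = 296010 subsets S of size 6, where X_S = 1 if the K_6 on S is monochromatic.
For a fixed S, the K_6 on S has C(6, 2) = 15 edges. P[all 15 edges red] = (1/2)^15, and likewise for blue, so P[monochromatic] = 2·(1/2)^15 = 2^{1 − 15} = 1/16384.
By linearity of expectation: E[X] = C(27, 6) · 2^{1 − 15} = 296010 · 1/16384 = 148005/8192.
Numerically: E[X] ≈ 18.067.

E[X] = C(27,6)·2^(1−C(6,2)) = 148005/8192 ≈ 18.067.


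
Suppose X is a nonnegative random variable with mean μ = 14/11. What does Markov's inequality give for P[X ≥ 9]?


μ = E[X] = 14/11, a = 9.
Markov: P[X ≥ 9] ≤ μ/a = (14/11)/9 = 14/99.
Numerically: ≈ 0.1414.
(Since a = 9 > μ = 1.2727, the bound 14/99 is < 1 and informative.)

P[X ≥ 9] ≤ 14/99 ≈ 0.1414.


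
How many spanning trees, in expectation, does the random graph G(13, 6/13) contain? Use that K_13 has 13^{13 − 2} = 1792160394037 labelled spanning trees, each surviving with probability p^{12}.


K_13 has 13^{13 − 2} = 1792160394037 labelled spanning trees.
For each such spanning tree H, let X_H = 1 if all 12 edges of H are present in G. Then P[X_H = 1] = p^{12} = (6/13)^{12} = 2176782336/23298085122481.
Summing the indicators: E[X] = Σ_H E[X_H] = 1792160394037 · p^{12} = 1792160394037 · 2176782336/23298085122481 = 2176782336/13.
Numerically: E[X] ≈ 1.67445e+08.

E[X] = 1792160394037 · (6/13)^{12} = 2176782336/13 ≈ 1.67445e+08.


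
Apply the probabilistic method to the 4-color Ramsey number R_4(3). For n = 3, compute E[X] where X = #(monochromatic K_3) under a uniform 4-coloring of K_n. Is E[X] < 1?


E[X] = C(3, 3) · 4^{1 − 3} = 1 · 4^{−2} = 1/16.
As a reduced fraction: E[X] = 1/16 ≈ 0.0625000.
Is E[X] < 1? YES.
Since E[X] < 1, there exists a 4-coloring of K_{3} with no monochromatic K_3; hence R_4(3) > 3.

E[X] = 1/16 ≈ 0.0625000; E[X] < 1, so R_4(3) > 3.


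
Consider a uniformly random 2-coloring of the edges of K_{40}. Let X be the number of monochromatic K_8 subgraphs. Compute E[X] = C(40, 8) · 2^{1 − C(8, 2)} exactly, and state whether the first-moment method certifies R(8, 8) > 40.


E[X] = C(40, 8) · 2^{1 − 28} = 76904685 · 2^{−27} = 76904685/134217728.
As a reduced fraction: E[X] = 76904685/134217728 ≈ 0.572985.
Is E[X] < 1? YES.
Since E[X] < 1, there exists a 2-coloring of K_{40} with no monochromatic K_8; hence R(8, 8) > 40.

E[X] = 76904685/134217728 ≈ 0.572985; E[X] < 1, so R(8, 8) > 40.


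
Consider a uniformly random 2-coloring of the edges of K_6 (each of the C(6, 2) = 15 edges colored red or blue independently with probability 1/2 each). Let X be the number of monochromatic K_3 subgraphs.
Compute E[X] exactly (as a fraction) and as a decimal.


Let X = Σ_S X_S over the C(6, 3) = 20 subsets S of size 3, where X_S = 1 if the K_3 on S is monochromatic.
For a fixed S, the K_3 on S has C(3, 2) = 3 edges. P[all 3 edges red] = (1/2)^3, and likewise for blue, so P[monochromatic] = 2·(1/2)^3 = 2^{1 − 3} = 1/4.
By linearity: E[X] = C(6, 3) · 2^{1 − 3} = 20 · 1/4 = 5.
Numerically: E[X] ≈ 5.0000.

E[X] = C(6,3)·2^(1−C(3,2)) = 5 ≈ 5.0000.


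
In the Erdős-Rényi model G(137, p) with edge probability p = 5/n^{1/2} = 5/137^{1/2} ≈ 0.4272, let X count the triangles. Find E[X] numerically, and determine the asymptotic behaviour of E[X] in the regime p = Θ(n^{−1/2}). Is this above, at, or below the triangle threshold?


Number of potential triangles: C(137, 3) = 419220.
Each occurs with probability p³ ≈ (0.4272)³ ≈ 7.795234e-02.
By linearity: E[X] = C(137, 3)·p³ ≈ 419220 · 7.795234e-02 ≈ 32679.1804.
Since α = 1/2 < 1, p = c/n^{1/2} ≫ 1/n is above the triangle threshold p ~ 1/n. Asymptotically E[X] ~ (c³/6)·n^{3(1−α)} = (5³/6)·n^{1.5} → ∞; triangles are abundant w.h.p.

E[X] ≈ 32679.1804; in regime p = Θ(1/n^{1/2}) E[X] diverges (above the triangle threshold p ~ 1/n).


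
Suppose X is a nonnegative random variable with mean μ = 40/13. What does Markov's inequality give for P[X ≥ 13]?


μ = E[X] = 40/13, a = 13.
Markov: P[X ≥ 13] ≤ μ/a = (40/13)/13 = 40/169.
Numerically: ≈ 0.2367.
(Since a = 13 > μ = 3.0769, the bound 40/169 is < 1 and informative.)

P[X ≥ 13] ≤ 40/169 ≈ 0.2367.


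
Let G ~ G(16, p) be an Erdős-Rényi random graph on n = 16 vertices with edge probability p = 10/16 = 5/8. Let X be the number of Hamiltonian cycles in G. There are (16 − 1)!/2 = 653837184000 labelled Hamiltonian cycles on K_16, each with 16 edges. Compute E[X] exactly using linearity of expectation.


K_16 has (16 − 1)!/2 = 653837184000 labelled Hamiltonian cycles.
For each such Hamiltonian cycle H, let X_H = 1 if all 16 edges of H are present in G. Then P[X_H = 1] = p^{16} = (5/8)^{16} = 152587890625/281474976710656.
By linearity of expectation: E[X] = Σ_H E[X_H] = 653837184000 · p^{16} = 653837184000 · 152587890625/281474976710656 = 97429332733154296875/274877906944.
Numerically: E[X] ≈ 3.54e+08.

E[X] = 653837184000 · (5/8)^{16} = 97429332733154296875/274877906944 ≈ 3.54e+08.


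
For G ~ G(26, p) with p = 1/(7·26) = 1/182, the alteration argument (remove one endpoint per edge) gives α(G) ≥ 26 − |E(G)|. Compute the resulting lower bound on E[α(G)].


E[|E(G)|] = C(26, 2)·p = 325 · (1/182) = 25/14.
E[α(G)] ≥ n − E[|E(G)|] = 26 − 25/14 = 339/14.
Numerically: ≈ 24.214286.
(This is only a lower bound; the true E[α(G)] may be larger.)

E[α(G)] ≥ 339/14 ≈ 24.214286.


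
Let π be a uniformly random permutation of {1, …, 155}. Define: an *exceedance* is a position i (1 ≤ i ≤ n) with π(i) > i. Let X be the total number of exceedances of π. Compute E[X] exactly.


Write X = Σ_{i=1}^{155} X_i, where X_i = 1_{π(i) > i}.
For each fixed i, π(i) is uniform over {1, …, 155} (marginal of a uniform permutation), so P[π(i) > i] = (n − i)/n. Summing: Σ_{i=1}^{155} (n − i)/n = (0 + 1 + … + 154)/155 = 155(155 − 1)/(2·155) = (155 − 1)/2.
Hence E[X] = Σ_{i=1}^{155} (155 − i)/155 = 77 ≈ 77.000.

E[X] = 77 = 77.000.


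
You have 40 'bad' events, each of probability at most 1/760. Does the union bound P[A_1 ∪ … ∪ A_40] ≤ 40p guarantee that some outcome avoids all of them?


Union bound: P[∪_{i=1}^{40} A_i] ≤ Σ_i P[A_i] ≤ 40·p = 40·(1/760) = 1/19.
Numerically: 1/19 ≈ 0.0526316.
Is 1/19 < 1? YES.
Since P[∪ A_i] ≤ 1/19 < 1, the complement has P[∩ A_i^c] ≥ 1 − 1/19 = 18/19 > 0, so some outcome avoids every A_i.

40·p = 1/19 ≈ 0.0526316; existence CERTIFIED by the union bound.


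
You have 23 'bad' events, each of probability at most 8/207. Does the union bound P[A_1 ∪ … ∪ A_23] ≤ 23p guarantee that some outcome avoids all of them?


Union bound: P[∪_{i=1}^{23} A_i] ≤ Σ_i P[A_i] ≤ 23·p = 23·(8/207) = 8/9.
Numerically: 8/9 ≈ 0.8889.
Is 8/9 < 1? YES.
Since P[∪ A_i] ≤ 8/9 < 1, the complement has P[∩ A_i^c] ≥ 1 − 8/9 = 1/9 > 0, so some outcome avoids every A_i.

23·p = 8/9 ≈ 0.8889; existence CERTIFIED by the union bound.


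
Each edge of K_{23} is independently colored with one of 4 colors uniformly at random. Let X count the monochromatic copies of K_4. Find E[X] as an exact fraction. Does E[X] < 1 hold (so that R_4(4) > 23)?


E[X] = C(23, 4) · 4^{1 − 6} = 8855 · 4^{−5} = 8855/1024.
As a reduced fraction: E[X] = 8855/1024 ≈ 8.6474609.
Is E[X] < 1? NO.
Since E[X] ≥ 1, the first-moment bound is inconclusive at n = 23; it does NOT by itself certify R_4(4) > 23.

E[X] = 8855/1024 ≈ 8.6474609; E[X] ≥ 1; first-moment method inconclusive here.


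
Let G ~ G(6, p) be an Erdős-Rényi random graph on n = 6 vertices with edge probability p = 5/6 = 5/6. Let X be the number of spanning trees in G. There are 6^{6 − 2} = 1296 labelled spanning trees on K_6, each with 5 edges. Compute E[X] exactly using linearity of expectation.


K_6 has 6^{6 − 2} = 1296 labelled spanning trees.
For each such spanning tree H, let X_H = 1 if all 5 edges of H are present in G. Then P[X_H = 1] = p^{5} = (5/6)^{5} = 3125/7776.
By linearity of expectation: E[X] = Σ_H E[X_H] = 1296 · p^{5} = 1296 · 3125/7776 = 3125/6.
Numerically: E[X] ≈ 520.833.

E[X] = 1296 · (5/6)^{5} = 3125/6 ≈ 520.833.


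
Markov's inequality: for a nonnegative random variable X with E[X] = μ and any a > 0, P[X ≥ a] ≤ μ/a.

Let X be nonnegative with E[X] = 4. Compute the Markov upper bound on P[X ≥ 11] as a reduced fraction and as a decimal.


μ = E[X] = 4, a = 11.
Markov: P[X ≥ 11] ≤ μ/a = (4)/11 = 4/11.
Numerically: ≈ 0.3636.
(Since a = 11 > μ = 4.0000, the bound 4/11 is < 1 and informative.)

P[X ≥ 11] ≤ 4/11 ≈ 0.3636.


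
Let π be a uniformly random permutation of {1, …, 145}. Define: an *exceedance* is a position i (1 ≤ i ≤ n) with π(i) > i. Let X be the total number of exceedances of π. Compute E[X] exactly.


Write X = Σ_{i=1}^{145} X_i, where X_i = 1_{π(i) > i}.
For each fixed i, π(i) is uniform over {1, …, 145} (marginal of a uniform permutation), so P[π(i) > i] = (n − i)/n. Summing: Σ_{i=1}^{145} (n − i)/n = (0 + 1 + … + 144)/145 = 145(145 − 1)/(2·145) = (145 − 1)/2.
Hence E[X] = Σ_{i=1}^{145} (145 − i)/145 = 72 ≈ 72.000000.

E[X] = 72 = 72.000000.


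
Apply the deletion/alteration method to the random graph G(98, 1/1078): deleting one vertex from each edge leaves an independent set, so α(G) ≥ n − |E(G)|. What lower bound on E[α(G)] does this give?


E[|E(G)|] = C(98, 2)·p = 4753 · (1/1078) = 97/22.
E[α(G)] ≥ n − E[|E(G)|] = 98 − 97/22 = 2059/22.
Numerically: ≈ 93.590909.
(This is only a lower bound; the true E[α(G)] may be larger.)

E[α(G)] ≥ 2059/22 ≈ 93.590909.


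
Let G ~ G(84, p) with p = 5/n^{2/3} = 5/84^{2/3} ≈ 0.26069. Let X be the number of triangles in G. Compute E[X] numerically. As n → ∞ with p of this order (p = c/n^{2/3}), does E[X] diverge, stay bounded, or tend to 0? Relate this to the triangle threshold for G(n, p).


Number of potential triangles: C(84, 3) = 95284.
Each occurs with probability p³ ≈ (0.26069)³ ≈ 1.7715420e-02.
By linearity: E[X] = C(84, 3)·p³ ≈ 95284 · 1.7715420e-02 ≈ 1687.99603.
Since α = 2/3 < 1, p = c/n^{2/3} ≫ 1/n is above the triangle threshold p ~ 1/n. Asymptotically E[X] ~ (c³/6)·n^{3(1−α)} = (5³/6)·n^{1} → ∞; triangles are abundant w.h.p.

E[X] ≈ 1687.99603; in regime p = Θ(1/n^{2/3}) E[X] diverges (above the triangle threshold p ~ 1/n).
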